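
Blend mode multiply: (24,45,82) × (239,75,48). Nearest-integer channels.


Multiply: C = A×B/255, rounded to nearest integer
R: 24×239/255 = 5736/255 ≈ 22.494 → 22
G: 45×75/255 = 3375/255 ≈ 13.235 → 13
B: 82×48/255 = 3936/255 ≈ 15.435 → 15
= RGB(22, 13, 15)


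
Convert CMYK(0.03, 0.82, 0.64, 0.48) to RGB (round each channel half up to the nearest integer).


R = 255 × (1-C) × (1-K) = 255 × 0.97 × 0.52 = 128.622 → 129
G = 255 × (1-M) × (1-K) = 255 × 0.18 × 0.52 = 23.868 → 24
B = 255 × (1-Y) × (1-K) = 255 × 0.36 × 0.52 = 47.736 → 48
= RGB(129, 24, 48)


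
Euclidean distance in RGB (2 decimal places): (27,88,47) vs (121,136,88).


d = √[(R₁-R₂)² + (G₁-G₂)² + (B₁-B₂)²]
d = √[(27-121)² + (88-136)² + (47-88)²]
d = √[8836 + 2304 + 1681]
d = √12821
d ≈ 113.23


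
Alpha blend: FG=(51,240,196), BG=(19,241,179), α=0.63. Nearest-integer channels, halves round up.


C = α×F + (1-α)×B, with 1-α = 0.37
R: 0.63×51 + 0.37×19 = 32.13 + 7.03 = 39.16 → 39
G: 0.63×240 + 0.37×241 = 151.20 + 89.17 = 240.37 → 240
B: 0.63×196 + 0.37×179 = 123.48 + 66.23 = 189.71 → 190
= RGB(39, 240, 190)


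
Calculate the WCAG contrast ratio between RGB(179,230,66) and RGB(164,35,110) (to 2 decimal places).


Linearize each sRGB channel c=v/255: c/12.92 if c ≤ 0.04045 else ((c+0.055)/1.055)^2.4
L = 0.2126×R_lin + 0.7152×G_lin + 0.0722×B_lin
Color 1 (179,230,66):
  R=179: 179/255≈0.7020 > 0.04045 → ((0.7020+0.055)/1.055)^2.4 ≈ 0.45079
  G=230: 230/255≈0.9020 > 0.04045 → ((0.9020+0.055)/1.055)^2.4 ≈ 0.79130
  B=66: 66/255≈0.2588 > 0.04045 → ((0.2588+0.055)/1.055)^2.4 ≈ 0.05448
  L1 = 0.2126×0.45079 + 0.7152×0.79130 + 0.0722×0.05448 ≈ 0.66571
Color 2 (164,35,110):
  R=164: 164/255≈0.6431 > 0.04045 → ((0.6431+0.055)/1.055)^2.4 ≈ 0.37124
  G=35: 35/255≈0.1373 > 0.04045 → ((0.1373+0.055)/1.055)^2.4 ≈ 0.01681
  B=110: 110/255≈0.4314 > 0.04045 → ((0.4314+0.055)/1.055)^2.4 ≈ 0.15593
  L2 = 0.2126×0.37124 + 0.7152×0.01681 + 0.0722×0.15593 ≈ 0.10220
Lighter = 0.66571, Darker = 0.10220
Ratio = (L_lighter + 0.05) / (L_darker + 0.05)
Ratio = (0.66571 + 0.05) / (0.10220 + 0.05) = 0.71571 / 0.15220 ≈ 4.7023
Ratio ≈ 4.70:1


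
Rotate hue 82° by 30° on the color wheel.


New hue = (H + rotation) mod 360
New hue = (82 + 30) mod 360
= 112 mod 360
= 112°


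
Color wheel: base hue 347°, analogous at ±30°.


Base hue: 347°
Left analog: (347 - 30) mod 360 = 317°
Right analog: (347 + 30) mod 360 = 17°
Analogous hues = 317° and 17°


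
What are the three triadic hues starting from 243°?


Triadic: equally spaced at 120° intervals
H1 = 243°
H2 = (243 + 120) mod 360 = 3°
H3 = (243 + 240) mod 360 = 123°
Triadic = 243°, 3°, 123°


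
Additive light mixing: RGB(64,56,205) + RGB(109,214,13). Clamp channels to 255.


Additive: each channel = min(255, C₁+C₂)
R: 64+109 = 173 → 173
G: 56+214 = 270 → 255
B: 205+13 = 218 → 218
= RGB(173, 255, 218)


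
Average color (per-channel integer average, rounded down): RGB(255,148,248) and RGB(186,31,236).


Midpoint: each channel = ⌊(C₁+C₂)/2⌋
R: ⌊(255+186)/2⌋ = 220
G: ⌊(148+31)/2⌋ = 89
B: ⌊(248+236)/2⌋ = 242
= RGB(220, 89, 242)


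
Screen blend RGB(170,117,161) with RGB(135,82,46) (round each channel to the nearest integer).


Screen: C = 255 - (255-A)×(255-B)/255, rounded to nearest integer
R: 255 - (255-170)×(255-135)/255 = 255 - 10200/255 ≈ 255 - 40.000 = 215.000 → 215
G: 255 - (255-117)×(255-82)/255 = 255 - 23874/255 ≈ 255 - 93.624 = 161.376 → 161
B: 255 - (255-161)×(255-46)/255 = 255 - 19646/255 ≈ 255 - 77.043 = 177.957 → 178
= RGB(215, 161, 178)


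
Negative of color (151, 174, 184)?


Invert: (255-R, 255-G, 255-B)
R: 255-151 = 104
G: 255-174 = 81
B: 255-184 = 71
= RGB(104, 81, 71)


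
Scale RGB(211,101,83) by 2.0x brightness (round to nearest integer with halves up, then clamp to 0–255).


Multiply each channel by 2.0, round half up, clamp to [0, 255]
R: 211×2.0 = 422 → clamp → 255
G: 101×2.0 = 202
B: 83×2.0 = 166
= RGB(255, 202, 166)


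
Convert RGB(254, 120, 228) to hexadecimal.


R = 254 → FE (hex)
G = 120 → 78 (hex)
B = 228 → E4 (hex)
Hex = #FE78E4


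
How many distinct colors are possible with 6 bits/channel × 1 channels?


Total bits = 6 bits/channel × 1 channels = 6 bits
Distinct colors = 2^6
= 64 colors


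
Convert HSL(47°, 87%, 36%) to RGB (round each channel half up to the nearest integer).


H=47°, S=0.87, L=0.36
C = (1-|2L-1|)×S = (1-|-0.28|)×0.87 = 0.6264
H' = H/60 = 47/60 ≈ 0.7833; X = C×(1-|H' mod 2 - 1|) = 0.49068
m = L - C/2 = 0.36 - 0.3132 = 0.0468
Sector ⌊H'⌋ = 0 → (R',G',B') = (0.6264, 0.49068, 0.0)
RGB = ((R'+m)×255, (G'+m)×255, (B'+m)×255) = (171.666, 137.0574, 11.934)
Round half up → RGB(172, 137, 12)


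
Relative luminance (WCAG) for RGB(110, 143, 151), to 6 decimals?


Linearize each channel (sRGB transfer function): c = v/255; c_lin = c/12.92 if c ≤ 0.04045, else ((c+0.055)/1.055)^2.4
  R: 110/255 ≈ 0.431373 > 0.04045 → ((0.431373+0.055)/1.055)^2.4 ≈ 0.155926
  G: 143/255 ≈ 0.560784 > 0.04045 → ((0.560784+0.055)/1.055)^2.4 ≈ 0.274677
  B: 151/255 ≈ 0.592157 > 0.04045 → ((0.592157+0.055)/1.055)^2.4 ≈ 0.309469
R_lin = 0.155926, G_lin = 0.274677, B_lin = 0.309469
L = 0.2126×R + 0.7152×G + 0.0722×B
L = 0.2126×0.155926 + 0.7152×0.274677 + 0.0722×0.309469
L ≈ 0.251943


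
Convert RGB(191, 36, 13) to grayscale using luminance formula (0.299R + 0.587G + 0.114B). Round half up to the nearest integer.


Gray = 0.299×R + 0.587×G + 0.114×B
Gray = 0.299×191 + 0.587×36 + 0.114×13
Gray = 57.109 + 21.132 + 1.482
Gray = 79.723 → round half up → 80
Gray = 80


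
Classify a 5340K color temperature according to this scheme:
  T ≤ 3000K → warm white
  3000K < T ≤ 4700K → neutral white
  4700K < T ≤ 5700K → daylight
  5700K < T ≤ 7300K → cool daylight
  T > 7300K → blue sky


Temperature: 5340K
4700K < 5340K ≤ 5700K → daylight
Classification: daylight


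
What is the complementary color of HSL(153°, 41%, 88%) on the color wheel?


Complement = opposite side of color wheel = hue + 180°
H' = (153 + 180) mod 360 = 333°
S and L unchanged.
= HSL(333°, 41%, 88%)


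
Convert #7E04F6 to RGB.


7E → 126 (R)
04 → 4 (G)
F6 → 246 (B)
= RGB(126, 4, 246)


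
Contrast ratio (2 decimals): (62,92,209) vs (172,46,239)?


Linearize each sRGB channel c=v/255: c/12.92 if c ≤ 0.04045 else ((c+0.055)/1.055)^2.4
L = 0.2126×R_lin + 0.7152×G_lin + 0.0722×B_lin
Color 1 (62,92,209):
  R=62: 62/255≈0.2431 > 0.04045 → ((0.2431+0.055)/1.055)^2.4 ≈ 0.04817
  G=92: 92/255≈0.3608 > 0.04045 → ((0.3608+0.055)/1.055)^2.4 ≈ 0.10702
  B=209: 209/255≈0.8196 > 0.04045 → ((0.8196+0.055)/1.055)^2.4 ≈ 0.63760
  L1 = 0.2126×0.04817 + 0.7152×0.10702 + 0.0722×0.63760 ≈ 0.13282
Color 2 (172,46,239):
  R=172: 172/255≈0.6745 > 0.04045 → ((0.6745+0.055)/1.055)^2.4 ≈ 0.41254
  G=46: 46/255≈0.1804 > 0.04045 → ((0.1804+0.055)/1.055)^2.4 ≈ 0.02732
  B=239: 239/255≈0.9373 > 0.04045 → ((0.9373+0.055)/1.055)^2.4 ≈ 0.86316
  L2 = 0.2126×0.41254 + 0.7152×0.02732 + 0.0722×0.86316 ≈ 0.16957
Lighter = 0.16957, Darker = 0.13282
Ratio = (L_lighter + 0.05) / (L_darker + 0.05)
Ratio = (0.16957 + 0.05) / (0.13282 + 0.05) = 0.21957 / 0.18282 ≈ 1.2010
Ratio ≈ 1.20:1


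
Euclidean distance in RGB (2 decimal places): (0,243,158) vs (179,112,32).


d = √[(R₁-R₂)² + (G₁-G₂)² + (B₁-B₂)²]
d = √[(0-179)² + (243-112)² + (158-32)²]
d = √[32041 + 17161 + 15876]
d = √65078
d ≈ 255.10


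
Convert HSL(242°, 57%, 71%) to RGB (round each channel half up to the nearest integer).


H=242°, S=0.57, L=0.71
C = (1-|2L-1|)×S = (1-|0.42|)×0.57 = 0.3306
H' = H/60 = 242/60 ≈ 4.0333; X = C×(1-|H' mod 2 - 1|) = 0.01102
m = L - C/2 = 0.71 - 0.1653 = 0.5447
Sector ⌊H'⌋ = 4 → (R',G',B') = (0.01102, 0.0, 0.3306)
RGB = ((R'+m)×255, (G'+m)×255, (B'+m)×255) = (141.7086, 138.8985, 223.2015)
Round half up → RGB(142, 139, 223)


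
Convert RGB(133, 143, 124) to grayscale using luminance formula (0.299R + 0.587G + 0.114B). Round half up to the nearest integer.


Gray = 0.299×R + 0.587×G + 0.114×B
Gray = 0.299×133 + 0.587×143 + 0.114×124
Gray = 39.767 + 83.941 + 14.136
Gray = 137.844 → round half up → 138
Gray = 138


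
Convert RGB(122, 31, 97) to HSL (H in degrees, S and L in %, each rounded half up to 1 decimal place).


Normalize: R'=122/255≈0.4784, G'=31/255≈0.1216, B'=97/255≈0.3804
Max=122/255, Min=31/255, Δ=Max-Min=91/255
L = (Max+Min)/2 = (122+31)/510 = 153/510 = 0.3 → L = 30.0%
L ≤ 0.5 → S = Δ/(Max+Min) = 91/(122+31) = 91/153 = 0.59477… → S = 59.5%
(the 1/255 factors cancel in S and H, so raw channel differences can be used)
Max is R' → H = 60 × (((G-B)/Δ) mod 6) = 60 × (((31-97)/91) mod 6)
  (-66)/91 = -0.7252…; negative, so add 6 → 5.2747…
  H = 60 × 5.2747… = 316.483…° → H = 316.5°
= HSL(316.5°, 59.5%, 30.0%)


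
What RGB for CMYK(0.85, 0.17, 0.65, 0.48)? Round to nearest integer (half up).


R = 255 × (1-C) × (1-K) = 255 × 0.15 × 0.52 = 19.89 → 20
G = 255 × (1-M) × (1-K) = 255 × 0.83 × 0.52 = 110.058 → 110
B = 255 × (1-Y) × (1-K) = 255 × 0.35 × 0.52 = 46.41 → 46
= RGB(20, 110, 46)


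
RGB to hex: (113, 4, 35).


R = 113 → 71 (hex)
G = 4 → 04 (hex)
B = 35 → 23 (hex)
Hex = #710423


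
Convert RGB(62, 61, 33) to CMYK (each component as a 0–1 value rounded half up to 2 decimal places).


R'=62/255≈0.2431, G'=61/255≈0.2392, B'=33/255≈0.1294
K = 1 - max(R',G',B') = 1 - 62/255 = 193/255 = 0.75686… → 0.76
(1-R'-K)/(1-K) simplifies to (max-R)/max with max = 62:
C = (62-62)/62 = 0/62 = 0 → 0.00
M = (62-61)/62 = 1/62 = 0.01612… → 0.02
Y = (62-33)/62 = 29/62 = 0.46774… → 0.47
= CMYK(0.00, 0.02, 0.47, 0.76)


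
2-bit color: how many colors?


Colors = 2^bits = 2^2
= 4 colors


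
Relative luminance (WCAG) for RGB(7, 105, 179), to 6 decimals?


Linearize each channel (sRGB transfer function): c = v/255; c_lin = c/12.92 if c ≤ 0.04045, else ((c+0.055)/1.055)^2.4
  R: 7/255 ≈ 0.027451 ≤ 0.04045 → 0.027451/12.92 ≈ 0.002125
  G: 105/255 ≈ 0.411765 > 0.04045 → ((0.411765+0.055)/1.055)^2.4 ≈ 0.141263
  B: 179/255 ≈ 0.701961 > 0.04045 → ((0.701961+0.055)/1.055)^2.4 ≈ 0.450786
R_lin = 0.002125, G_lin = 0.141263, B_lin = 0.450786
L = 0.2126×R + 0.7152×G + 0.0722×B
L = 0.2126×0.002125 + 0.7152×0.141263 + 0.0722×0.450786
L ≈ 0.134030


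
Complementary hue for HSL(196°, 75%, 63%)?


Complement = opposite side of color wheel = hue + 180°
H' = (196 + 180) mod 360 = 16°
S and L unchanged.
= HSL(16°, 75%, 63%)


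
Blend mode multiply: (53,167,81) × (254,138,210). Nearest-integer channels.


Multiply: C = A×B/255, rounded to nearest integer
R: 53×254/255 = 13462/255 ≈ 52.792 → 53
G: 167×138/255 = 23046/255 ≈ 90.376 → 90
B: 81×210/255 = 17010/255 ≈ 66.706 → 67
= RGB(53, 90, 67)


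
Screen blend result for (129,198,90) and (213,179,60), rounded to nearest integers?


Screen: C = 255 - (255-A)×(255-B)/255, rounded to nearest integer
R: 255 - (255-129)×(255-213)/255 = 255 - 5292/255 ≈ 255 - 20.753 = 234.247 → 234
G: 255 - (255-198)×(255-179)/255 = 255 - 4332/255 ≈ 255 - 16.988 = 238.012 → 238
B: 255 - (255-90)×(255-60)/255 = 255 - 32175/255 ≈ 255 - 126.176 = 128.824 → 129
= RGB(234, 238, 129)


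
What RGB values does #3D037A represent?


3D → 61 (R)
03 → 3 (G)
7A → 122 (B)
= RGB(61, 3, 122)


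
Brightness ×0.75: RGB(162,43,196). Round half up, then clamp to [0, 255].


Multiply each channel by 0.75, round half up, clamp to [0, 255]
R: 162×0.75 = 121.5 → round → 122
G: 43×0.75 = 32.25 → round → 32
B: 196×0.75 = 147
= RGB(122, 32, 147)


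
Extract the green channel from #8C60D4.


Color: #8C60D4
R = 8C = 140
G = 60 = 96
B = D4 = 212
Green = 96


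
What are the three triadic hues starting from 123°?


Triadic: equally spaced at 120° intervals
H1 = 123°
H2 = (123 + 120) mod 360 = 243°
H3 = (123 + 240) mod 360 = 3°
Triadic = 123°, 243°, 3°


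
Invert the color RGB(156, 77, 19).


Invert: (255-R, 255-G, 255-B)
R: 255-156 = 99
G: 255-77 = 178
B: 255-19 = 236
= RGB(99, 178, 236)


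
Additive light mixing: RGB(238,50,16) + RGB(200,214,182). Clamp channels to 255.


Additive: each channel = min(255, C₁+C₂)
R: 238+200 = 438 → 255
G: 50+214 = 264 → 255
B: 16+182 = 198 → 198
= RGB(255, 255, 198)


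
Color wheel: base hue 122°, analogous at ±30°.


Base hue: 122°
Left analog: (122 - 30) mod 360 = 92°
Right analog: (122 + 30) mod 360 = 152°
Analogous hues = 92° and 152°


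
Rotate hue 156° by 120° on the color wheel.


New hue = (H + rotation) mod 360
New hue = (156 + 120) mod 360
= 276 mod 360
= 276°


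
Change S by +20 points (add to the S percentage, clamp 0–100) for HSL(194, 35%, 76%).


Original S = 35%
Adjustment = +20 percentage points
New S = 35 + (20) = 55
Clamp to [0, 100] → 55
= HSL(194°, 55%, 76%)


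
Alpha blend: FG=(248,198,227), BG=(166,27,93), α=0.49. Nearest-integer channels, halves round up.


C = α×F + (1-α)×B, with 1-α = 0.51
R: 0.49×248 + 0.51×166 = 121.52 + 84.66 = 206.18 → 206
G: 0.49×198 + 0.51×27 = 97.02 + 13.77 = 110.79 → 111
B: 0.49×227 + 0.51×93 = 111.23 + 47.43 = 158.66 → 159
= RGB(206, 111, 159)


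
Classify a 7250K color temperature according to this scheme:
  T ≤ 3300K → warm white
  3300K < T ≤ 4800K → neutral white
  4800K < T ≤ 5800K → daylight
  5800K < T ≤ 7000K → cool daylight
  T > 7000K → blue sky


Temperature: 7250K
7250K > 7000K → blue sky
Classification: blue sky


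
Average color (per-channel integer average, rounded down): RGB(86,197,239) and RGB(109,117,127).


Midpoint: each channel = ⌊(C₁+C₂)/2⌋
R: ⌊(86+109)/2⌋ = 97
G: ⌊(197+117)/2⌋ = 157
B: ⌊(239+127)/2⌋ = 183
= RGB(97, 157, 183)


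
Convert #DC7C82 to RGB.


DC → 220 (R)
7C → 124 (G)
82 → 130 (B)
= RGB(220, 124, 130)


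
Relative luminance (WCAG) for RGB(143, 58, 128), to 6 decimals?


Linearize each channel (sRGB transfer function): c = v/255; c_lin = c/12.92 if c ≤ 0.04045, else ((c+0.055)/1.055)^2.4
  R: 143/255 ≈ 0.560784 > 0.04045 → ((0.560784+0.055)/1.055)^2.4 ≈ 0.274677
  G: 58/255 ≈ 0.227451 > 0.04045 → ((0.227451+0.055)/1.055)^2.4 ≈ 0.042311
  B: 128/255 ≈ 0.501961 > 0.04045 → ((0.501961+0.055)/1.055)^2.4 ≈ 0.215861
R_lin = 0.274677, G_lin = 0.042311, B_lin = 0.215861
L = 0.2126×R + 0.7152×G + 0.0722×B
L = 0.2126×0.274677 + 0.7152×0.042311 + 0.0722×0.215861
L ≈ 0.104243


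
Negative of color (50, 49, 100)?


Invert: (255-R, 255-G, 255-B)
R: 255-50 = 205
G: 255-49 = 206
B: 255-100 = 155
= RGB(205, 206, 155)


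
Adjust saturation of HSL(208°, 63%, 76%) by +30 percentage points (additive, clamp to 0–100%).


Original S = 63%
Adjustment = +30 percentage points
New S = 63 + (30) = 93
Clamp to [0, 100] → 93
= HSL(208°, 93%, 76%)


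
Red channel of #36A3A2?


Color: #36A3A2
R = 36 = 54
G = A3 = 163
B = A2 = 162
Red = 54


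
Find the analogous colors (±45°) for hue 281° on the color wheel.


Base hue: 281°
Left analog: (281 - 45) mod 360 = 236°
Right analog: (281 + 45) mod 360 = 326°
Analogous hues = 236° and 326°


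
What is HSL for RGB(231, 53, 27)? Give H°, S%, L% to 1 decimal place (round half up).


Normalize: R'=231/255≈0.9059, G'=53/255≈0.2078, B'=27/255≈0.1059
Max=231/255, Min=27/255, Δ=Max-Min=204/255
L = (Max+Min)/2 = (231+27)/510 = 258/510 = 0.50588… → L = 50.6%
L > 0.5 → S = Δ/(2-Max-Min) = 204/(510-231-27) = 204/252 = 0.80952… → S = 81.0%
(the 1/255 factors cancel in S and H, so raw channel differences can be used)
Max is R' → H = 60 × (((G-B)/Δ) mod 6) = 60 × (((53-27)/204) mod 6)
  26/204 = 0.1274…
  H = 60 × 0.1274… = 7.647…° → H = 7.6°
= HSL(7.6°, 81.0%, 50.6%)


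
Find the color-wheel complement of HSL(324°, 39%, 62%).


Complement = opposite side of color wheel = hue + 180°
H' = (324 + 180) mod 360 = 144°
S and L unchanged.
= HSL(144°, 39%, 62%)


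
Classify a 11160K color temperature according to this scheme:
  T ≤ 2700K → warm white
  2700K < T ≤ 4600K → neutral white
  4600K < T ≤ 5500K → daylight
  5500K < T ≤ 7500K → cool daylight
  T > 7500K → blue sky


Temperature: 11160K
11160K > 7500K → blue sky
Classification: blue sky


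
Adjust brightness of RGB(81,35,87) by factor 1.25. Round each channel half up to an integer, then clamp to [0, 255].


Multiply each channel by 1.25, round half up, clamp to [0, 255]
R: 81×1.25 = 101.25 → round → 101
G: 35×1.25 = 43.75 → round → 44
B: 87×1.25 = 108.75 → round → 109
= RGB(101, 44, 109)


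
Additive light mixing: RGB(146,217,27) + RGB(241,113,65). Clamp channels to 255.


Additive: each channel = min(255, C₁+C₂)
R: 146+241 = 387 → 255
G: 217+113 = 330 → 255
B: 27+65 = 92 → 92
= RGB(255, 255, 92)


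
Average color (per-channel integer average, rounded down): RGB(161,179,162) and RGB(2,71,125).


Midpoint: each channel = ⌊(C₁+C₂)/2⌋
R: ⌊(161+2)/2⌋ = 81
G: ⌊(179+71)/2⌋ = 125
B: ⌊(162+125)/2⌋ = 143
= RGB(81, 125, 143)


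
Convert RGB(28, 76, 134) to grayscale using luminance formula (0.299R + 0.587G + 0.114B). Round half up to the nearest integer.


Gray = 0.299×R + 0.587×G + 0.114×B
Gray = 0.299×28 + 0.587×76 + 0.114×134
Gray = 8.372 + 44.612 + 15.276
Gray = 68.260 → round half up → 68
Gray = 68


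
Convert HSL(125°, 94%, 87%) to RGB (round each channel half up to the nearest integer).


H=125°, S=0.94, L=0.87
C = (1-|2L-1|)×S = (1-|0.74|)×0.94 = 0.2444
H' = H/60 = 125/60 ≈ 2.0833; X = C×(1-|H' mod 2 - 1|) ≈ 0.0204
m = L - C/2 = 0.87 - 0.1222 = 0.7478
Sector ⌊H'⌋ = 2 → (R',G',B') = (0.0, 0.2444, ≈0.0204)
RGB = ((R'+m)×255, (G'+m)×255, (B'+m)×255) = (190.689, 253.011, 195.8825)
Round half up → RGB(191, 253, 196)


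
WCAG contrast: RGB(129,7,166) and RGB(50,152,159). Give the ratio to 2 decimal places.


Linearize each sRGB channel c=v/255: c/12.92 if c ≤ 0.04045 else ((c+0.055)/1.055)^2.4
L = 0.2126×R_lin + 0.7152×G_lin + 0.0722×B_lin
Color 1 (129,7,166):
  R=129: 129/255≈0.5059 > 0.04045 → ((0.5059+0.055)/1.055)^2.4 ≈ 0.21953
  G=7: 7/255≈0.0275 ≤ 0.04045 → 0.0275/12.92 ≈ 0.00212
  B=166: 166/255≈0.6510 > 0.04045 → ((0.6510+0.055)/1.055)^2.4 ≈ 0.38133
  L1 = 0.2126×0.21953 + 0.7152×0.00212 + 0.0722×0.38133 ≈ 0.07572
Color 2 (50,152,159):
  R=50: 50/255≈0.1961 > 0.04045 → ((0.1961+0.055)/1.055)^2.4 ≈ 0.03190
  G=152: 152/255≈0.5961 > 0.04045 → ((0.5961+0.055)/1.055)^2.4 ≈ 0.31399
  B=159: 159/255≈0.6235 > 0.04045 → ((0.6235+0.055)/1.055)^2.4 ≈ 0.34670
  L2 = 0.2126×0.03190 + 0.7152×0.31399 + 0.0722×0.34670 ≈ 0.25638
Lighter = 0.25638, Darker = 0.07572
Ratio = (L_lighter + 0.05) / (L_darker + 0.05)
Ratio = (0.25638 + 0.05) / (0.07572 + 0.05) = 0.30638 / 0.12572 ≈ 2.4369
Ratio ≈ 2.44:1


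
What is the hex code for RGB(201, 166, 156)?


R = 201 → C9 (hex)
G = 166 → A6 (hex)
B = 156 → 9C (hex)
Hex = #C9A69C


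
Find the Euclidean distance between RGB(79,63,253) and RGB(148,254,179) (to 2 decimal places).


d = √[(R₁-R₂)² + (G₁-G₂)² + (B₁-B₂)²]
d = √[(79-148)² + (63-254)² + (253-179)²]
d = √[4761 + 36481 + 5476]
d = √46718
d ≈ 216.14


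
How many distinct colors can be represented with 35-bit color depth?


Colors = 2^bits = 2^35
= 34,359,738,368 colors


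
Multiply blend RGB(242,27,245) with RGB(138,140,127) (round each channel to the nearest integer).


Multiply: C = A×B/255, rounded to nearest integer
R: 242×138/255 = 33396/255 ≈ 130.965 → 131
G: 27×140/255 = 3780/255 ≈ 14.824 → 15
B: 245×127/255 = 31115/255 ≈ 122.020 → 122
= RGB(131, 15, 122)


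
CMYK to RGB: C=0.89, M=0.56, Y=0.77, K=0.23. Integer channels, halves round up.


R = 255 × (1-C) × (1-K) = 255 × 0.11 × 0.77 = 21.5985 → 22
G = 255 × (1-M) × (1-K) = 255 × 0.44 × 0.77 = 86.394 → 86
B = 255 × (1-Y) × (1-K) = 255 × 0.23 × 0.77 = 45.1605 → 45
= RGB(22, 86, 45)


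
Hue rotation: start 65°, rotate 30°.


New hue = (H + rotation) mod 360
New hue = (65 + 30) mod 360
= 95 mod 360
= 95°


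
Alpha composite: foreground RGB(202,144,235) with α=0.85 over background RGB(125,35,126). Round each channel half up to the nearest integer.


C = α×F + (1-α)×B, with 1-α = 0.15
R: 0.85×202 + 0.15×125 = 171.70 + 18.75 = 190.45 → 190
G: 0.85×144 + 0.15×35 = 122.40 + 5.25 = 127.65 → 128
B: 0.85×235 + 0.15×126 = 199.75 + 18.90 = 218.65 → 219
= RGB(190, 128, 219)


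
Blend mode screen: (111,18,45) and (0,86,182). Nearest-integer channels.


Screen: C = 255 - (255-A)×(255-B)/255, rounded to nearest integer
R: 255 - (255-111)×(255-0)/255 = 255 - 36720/255 ≈ 255 - 144.000 = 111.000 → 111
G: 255 - (255-18)×(255-86)/255 = 255 - 40053/255 ≈ 255 - 157.071 = 97.929 → 98
B: 255 - (255-45)×(255-182)/255 = 255 - 15330/255 ≈ 255 - 60.118 = 194.882 → 195
= RGB(111, 98, 195)


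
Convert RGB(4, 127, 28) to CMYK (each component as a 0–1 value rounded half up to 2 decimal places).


R'=4/255≈0.0157, G'=127/255≈0.4980, B'=28/255≈0.1098
K = 1 - max(R',G',B') = 1 - 127/255 = 128/255 = 0.50196… → 0.50
(1-R'-K)/(1-K) simplifies to (max-R)/max with max = 127:
C = (127-4)/127 = 123/127 = 0.96850… → 0.97
M = (127-127)/127 = 0/127 = 0 → 0.00
Y = (127-28)/127 = 99/127 = 0.77952… → 0.78
= CMYK(0.97, 0.00, 0.78, 0.50)


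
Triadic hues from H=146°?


Triadic: equally spaced at 120° intervals
H1 = 146°
H2 = (146 + 120) mod 360 = 266°
H3 = (146 + 240) mod 360 = 26°
Triadic = 146°, 266°, 26°


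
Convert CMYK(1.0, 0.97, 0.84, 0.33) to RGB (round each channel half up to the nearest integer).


R = 255 × (1-C) × (1-K) = 255 × 0.00 × 0.67 = 0
G = 255 × (1-M) × (1-K) = 255 × 0.03 × 0.67 = 5.1255 → 5
B = 255 × (1-Y) × (1-K) = 255 × 0.16 × 0.67 = 27.336 → 27
= RGB(0, 5, 27)


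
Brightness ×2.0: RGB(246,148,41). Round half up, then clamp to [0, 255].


Multiply each channel by 2.0, round half up, clamp to [0, 255]
R: 246×2.0 = 492 → clamp → 255
G: 148×2.0 = 296 → clamp → 255
B: 41×2.0 = 82
= RGB(255, 255, 82)


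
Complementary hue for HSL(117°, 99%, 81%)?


Complement = opposite side of color wheel = hue + 180°
H' = (117 + 180) mod 360 = 297°
S and L unchanged.
= HSL(297°, 99%, 81%)


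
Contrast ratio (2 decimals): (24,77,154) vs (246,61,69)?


Linearize each sRGB channel c=v/255: c/12.92 if c ≤ 0.04045 else ((c+0.055)/1.055)^2.4
L = 0.2126×R_lin + 0.7152×G_lin + 0.0722×B_lin
Color 1 (24,77,154):
  R=24: 24/255≈0.0941 > 0.04045 → ((0.0941+0.055)/1.055)^2.4 ≈ 0.00913
  G=77: 77/255≈0.3020 > 0.04045 → ((0.3020+0.055)/1.055)^2.4 ≈ 0.07421
  B=154: 154/255≈0.6039 > 0.04045 → ((0.6039+0.055)/1.055)^2.4 ≈ 0.32314
  L1 = 0.2126×0.00913 + 0.7152×0.07421 + 0.0722×0.32314 ≈ 0.07835
Color 2 (246,61,69):
  R=246: 246/255≈0.9647 > 0.04045 → ((0.9647+0.055)/1.055)^2.4 ≈ 0.92158
  G=61: 61/255≈0.2392 > 0.04045 → ((0.2392+0.055)/1.055)^2.4 ≈ 0.04667
  B=69: 69/255≈0.2706 > 0.04045 → ((0.2706+0.055)/1.055)^2.4 ≈ 0.05951
  L2 = 0.2126×0.92158 + 0.7152×0.04667 + 0.0722×0.05951 ≈ 0.23360
Lighter = 0.23360, Darker = 0.07835
Ratio = (L_lighter + 0.05) / (L_darker + 0.05)
Ratio = (0.23360 + 0.05) / (0.07835 + 0.05) = 0.28360 / 0.12835 ≈ 2.2096
Ratio ≈ 2.21:1


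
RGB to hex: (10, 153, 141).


R = 10 → 0A (hex)
G = 153 → 99 (hex)
B = 141 → 8D (hex)
Hex = #0A998D


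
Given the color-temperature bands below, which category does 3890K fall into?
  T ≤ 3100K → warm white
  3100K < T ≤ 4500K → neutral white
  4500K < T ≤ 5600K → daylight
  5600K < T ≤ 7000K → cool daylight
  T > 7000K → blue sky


Temperature: 3890K
3100K < 3890K ≤ 4500K → neutral white
Classification: neutral white


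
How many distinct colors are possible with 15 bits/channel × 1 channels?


Total bits = 15 bits/channel × 1 channels = 15 bits
Distinct colors = 2^15
= 32,768 colors


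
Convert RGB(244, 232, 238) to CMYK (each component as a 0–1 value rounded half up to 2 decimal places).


R'=244/255≈0.9569, G'=232/255≈0.9098, B'=238/255≈0.9333
K = 1 - max(R',G',B') = 1 - 244/255 = 11/255 = 0.04313… → 0.04
(1-R'-K)/(1-K) simplifies to (max-R)/max with max = 244:
C = (244-244)/244 = 0/244 = 0 → 0.00
M = (244-232)/244 = 12/244 = 0.04918… → 0.05
Y = (244-238)/244 = 6/244 = 0.02459… → 0.02
= CMYK(0.00, 0.05, 0.02, 0.04)


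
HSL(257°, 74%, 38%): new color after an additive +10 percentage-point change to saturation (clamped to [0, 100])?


Original S = 74%
Adjustment = +10 percentage points
New S = 74 + (10) = 84
Clamp to [0, 100] → 84
= HSL(257°, 84%, 38%)


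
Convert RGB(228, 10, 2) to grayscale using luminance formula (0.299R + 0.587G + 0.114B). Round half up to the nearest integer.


Gray = 0.299×R + 0.587×G + 0.114×B
Gray = 0.299×228 + 0.587×10 + 0.114×2
Gray = 68.172 + 5.870 + 0.228
Gray = 74.270 → round half up → 74
Gray = 74


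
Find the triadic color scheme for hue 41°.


Triadic: equally spaced at 120° intervals
H1 = 41°
H2 = (41 + 120) mod 360 = 161°
H3 = (41 + 240) mod 360 = 281°
Triadic = 41°, 161°, 281°


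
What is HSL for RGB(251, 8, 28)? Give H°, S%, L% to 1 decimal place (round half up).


Normalize: R'=251/255≈0.9843, G'=8/255≈0.0314, B'=28/255≈0.1098
Max=251/255, Min=8/255, Δ=Max-Min=243/255
L = (Max+Min)/2 = (251+8)/510 = 259/510 = 0.50784… → L = 50.8%
L > 0.5 → S = Δ/(2-Max-Min) = 243/(510-251-8) = 243/251 = 0.96812… → S = 96.8%
(the 1/255 factors cancel in S and H, so raw channel differences can be used)
Max is R' → H = 60 × (((G-B)/Δ) mod 6) = 60 × (((8-28)/243) mod 6)
  (-20)/243 = -0.0823…; negative, so add 6 → 5.9176…
  H = 60 × 5.9176… = 355.061…° → H = 355.1°
= HSL(355.1°, 96.8%, 50.8%)


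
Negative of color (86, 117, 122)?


Invert: (255-R, 255-G, 255-B)
R: 255-86 = 169
G: 255-117 = 138
B: 255-122 = 133
= RGB(169, 138, 133)


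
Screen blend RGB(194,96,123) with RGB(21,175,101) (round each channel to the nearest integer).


Screen: C = 255 - (255-A)×(255-B)/255, rounded to nearest integer
R: 255 - (255-194)×(255-21)/255 = 255 - 14274/255 ≈ 255 - 55.976 = 199.024 → 199
G: 255 - (255-96)×(255-175)/255 = 255 - 12720/255 ≈ 255 - 49.882 = 205.118 → 205
B: 255 - (255-123)×(255-101)/255 = 255 - 20328/255 ≈ 255 - 79.718 = 175.282 → 175
= RGB(199, 205, 175)


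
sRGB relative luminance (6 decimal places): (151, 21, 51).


Linearize each channel (sRGB transfer function): c = v/255; c_lin = c/12.92 if c ≤ 0.04045, else ((c+0.055)/1.055)^2.4
  R: 151/255 ≈ 0.592157 > 0.04045 → ((0.592157+0.055)/1.055)^2.4 ≈ 0.309469
  G: 21/255 ≈ 0.082353 > 0.04045 → ((0.082353+0.055)/1.055)^2.4 ≈ 0.007499
  B: 51/255 ≈ 0.200000 > 0.04045 → ((0.200000+0.055)/1.055)^2.4 ≈ 0.033105
R_lin = 0.309469, G_lin = 0.007499, B_lin = 0.033105
L = 0.2126×R + 0.7152×G + 0.0722×B
L = 0.2126×0.309469 + 0.7152×0.007499 + 0.0722×0.033105
L ≈ 0.073547


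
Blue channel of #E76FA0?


Color: #E76FA0
R = E7 = 231
G = 6F = 111
B = A0 = 160
Blue = 160


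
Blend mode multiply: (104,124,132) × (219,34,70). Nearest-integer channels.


Multiply: C = A×B/255, rounded to nearest integer
R: 104×219/255 = 22776/255 ≈ 89.318 → 89
G: 124×34/255 = 4216/255 ≈ 16.533 → 17
B: 132×70/255 = 9240/255 ≈ 36.235 → 36
= RGB(89, 17, 36)


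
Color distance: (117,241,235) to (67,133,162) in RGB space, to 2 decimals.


d = √[(R₁-R₂)² + (G₁-G₂)² + (B₁-B₂)²]
d = √[(117-67)² + (241-133)² + (235-162)²]
d = √[2500 + 11664 + 5329]
d = √19493
d ≈ 139.62


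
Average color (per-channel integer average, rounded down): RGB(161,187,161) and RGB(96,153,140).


Midpoint: each channel = ⌊(C₁+C₂)/2⌋
R: ⌊(161+96)/2⌋ = 128
G: ⌊(187+153)/2⌋ = 170
B: ⌊(161+140)/2⌋ = 150
= RGB(128, 170, 150)


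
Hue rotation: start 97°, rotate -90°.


New hue = (H + rotation) mod 360
New hue = (97 -90) mod 360
= 7 mod 360
= 7°


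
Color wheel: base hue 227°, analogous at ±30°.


Base hue: 227°
Left analog: (227 - 30) mod 360 = 197°
Right analog: (227 + 30) mod 360 = 257°
Analogous hues = 197° and 257°


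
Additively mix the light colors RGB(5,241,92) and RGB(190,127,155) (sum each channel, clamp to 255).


Additive: each channel = min(255, C₁+C₂)
R: 5+190 = 195 → 195
G: 241+127 = 368 → 255
B: 92+155 = 247 → 247
= RGB(195, 255, 247)


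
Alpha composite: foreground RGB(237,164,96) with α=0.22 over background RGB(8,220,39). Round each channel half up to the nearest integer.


C = α×F + (1-α)×B, with 1-α = 0.78
R: 0.22×237 + 0.78×8 = 52.14 + 6.24 = 58.38 → 58
G: 0.22×164 + 0.78×220 = 36.08 + 171.60 = 207.68 → 208
B: 0.22×96 + 0.78×39 = 21.12 + 30.42 = 51.54 → 52
= RGB(58, 208, 52)


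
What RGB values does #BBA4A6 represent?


BB → 187 (R)
A4 → 164 (G)
A6 → 166 (B)
= RGB(187, 164, 166)


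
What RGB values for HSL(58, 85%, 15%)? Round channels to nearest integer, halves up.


H=58°, S=0.85, L=0.15
C = (1-|2L-1|)×S = (1-|-0.70|)×0.85 = 0.255
H' = H/60 = 58/60 ≈ 0.9667; X = C×(1-|H' mod 2 - 1|) = 0.2465
m = L - C/2 = 0.15 - 0.1275 = 0.0225
Sector ⌊H'⌋ = 0 → (R',G',B') = (0.255, 0.2465, 0.0)
RGB = ((R'+m)×255, (G'+m)×255, (B'+m)×255) = (70.7625, 68.595, 5.7375)
Round half up → RGB(71, 69, 6)


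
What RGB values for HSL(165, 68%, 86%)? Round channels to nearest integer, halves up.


H=165°, S=0.68, L=0.86
C = (1-|2L-1|)×S = (1-|0.72|)×0.68 = 0.1904
H' = H/60 = 165/60 ≈ 2.7500; X = C×(1-|H' mod 2 - 1|) = 0.1428
m = L - C/2 = 0.86 - 0.0952 = 0.7648
Sector ⌊H'⌋ = 2 → (R',G',B') = (0.0, 0.1904, 0.1428)
RGB = ((R'+m)×255, (G'+m)×255, (B'+m)×255) = (195.024, 243.576, 231.438)
Round half up → RGB(195, 244, 231)


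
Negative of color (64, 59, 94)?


Invert: (255-R, 255-G, 255-B)
R: 255-64 = 191
G: 255-59 = 196
B: 255-94 = 161
= RGB(191, 196, 161)


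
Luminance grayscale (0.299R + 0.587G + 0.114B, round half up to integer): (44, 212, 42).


Gray = 0.299×R + 0.587×G + 0.114×B
Gray = 0.299×44 + 0.587×212 + 0.114×42
Gray = 13.156 + 124.444 + 4.788
Gray = 142.388 → round half up → 142
Gray = 142


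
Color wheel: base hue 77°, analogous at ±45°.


Base hue: 77°
Left analog: (77 - 45) mod 360 = 32°
Right analog: (77 + 45) mod 360 = 122°
Analogous hues = 32° and 122°


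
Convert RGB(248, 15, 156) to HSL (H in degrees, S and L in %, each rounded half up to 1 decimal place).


Normalize: R'=248/255≈0.9725, G'=15/255≈0.0588, B'=156/255≈0.6118
Max=248/255, Min=15/255, Δ=Max-Min=233/255
L = (Max+Min)/2 = (248+15)/510 = 263/510 = 0.51568… → L = 51.6%
L > 0.5 → S = Δ/(2-Max-Min) = 233/(510-248-15) = 233/247 = 0.94331… → S = 94.3%
(the 1/255 factors cancel in S and H, so raw channel differences can be used)
Max is R' → H = 60 × (((G-B)/Δ) mod 6) = 60 × (((15-156)/233) mod 6)
  (-141)/233 = -0.6051…; negative, so add 6 → 5.3948…
  H = 60 × 5.3948… = 323.690…° → H = 323.7°
= HSL(323.7°, 94.3%, 51.6%)


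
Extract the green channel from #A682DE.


Color: #A682DE
R = A6 = 166
G = 82 = 130
B = DE = 222
Green = 130


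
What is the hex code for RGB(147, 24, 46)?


R = 147 → 93 (hex)
G = 24 → 18 (hex)
B = 46 → 2E (hex)
Hex = #93182E


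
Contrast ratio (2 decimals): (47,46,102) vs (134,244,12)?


Linearize each sRGB channel c=v/255: c/12.92 if c ≤ 0.04045 else ((c+0.055)/1.055)^2.4
L = 0.2126×R_lin + 0.7152×G_lin + 0.0722×B_lin
Color 1 (47,46,102):
  R=47: 47/255≈0.1843 > 0.04045 → ((0.1843+0.055)/1.055)^2.4 ≈ 0.02843
  G=46: 46/255≈0.1804 > 0.04045 → ((0.1804+0.055)/1.055)^2.4 ≈ 0.02732
  B=102: 102/255≈0.4000 > 0.04045 → ((0.4000+0.055)/1.055)^2.4 ≈ 0.13287
  L1 = 0.2126×0.02843 + 0.7152×0.02732 + 0.0722×0.13287 ≈ 0.03518
Color 2 (134,244,12):
  R=134: 134/255≈0.5255 > 0.04045 → ((0.5255+0.055)/1.055)^2.4 ≈ 0.23840
  G=244: 244/255≈0.9569 > 0.04045 → ((0.9569+0.055)/1.055)^2.4 ≈ 0.90466
  B=12: 12/255≈0.0471 > 0.04045 → ((0.0471+0.055)/1.055)^2.4 ≈ 0.00368
  L2 = 0.2126×0.23840 + 0.7152×0.90466 + 0.0722×0.00368 ≈ 0.69796
Lighter = 0.69796, Darker = 0.03518
Ratio = (L_lighter + 0.05) / (L_darker + 0.05)
Ratio = (0.69796 + 0.05) / (0.03518 + 0.05) = 0.74796 / 0.08518 ≈ 8.7813
Ratio ≈ 8.78:1


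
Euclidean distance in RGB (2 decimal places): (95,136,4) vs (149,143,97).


d = √[(R₁-R₂)² + (G₁-G₂)² + (B₁-B₂)²]
d = √[(95-149)² + (136-143)² + (4-97)²]
d = √[2916 + 49 + 8649]
d = √11614
d ≈ 107.77


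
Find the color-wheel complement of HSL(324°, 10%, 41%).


Complement = opposite side of color wheel = hue + 180°
H' = (324 + 180) mod 360 = 144°
S and L unchanged.
= HSL(144°, 10%, 41%)


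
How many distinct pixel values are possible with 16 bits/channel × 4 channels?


Total bits = 16 bits/channel × 4 channels = 64 bits
Distinct pixel values = 2^64
= 18,446,744,073,709,551,616 pixel values


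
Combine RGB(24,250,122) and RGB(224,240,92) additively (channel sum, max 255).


Additive: each channel = min(255, C₁+C₂)
R: 24+224 = 248 → 248
G: 250+240 = 490 → 255
B: 122+92 = 214 → 214
= RGB(248, 255, 214)


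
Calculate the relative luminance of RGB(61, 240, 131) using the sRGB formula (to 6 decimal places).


Linearize each channel (sRGB transfer function): c = v/255; c_lin = c/12.92 if c ≤ 0.04045, else ((c+0.055)/1.055)^2.4
  R: 61/255 ≈ 0.239216 > 0.04045 → ((0.239216+0.055)/1.055)^2.4 ≈ 0.046665
  G: 240/255 ≈ 0.941176 > 0.04045 → ((0.941176+0.055)/1.055)^2.4 ≈ 0.871367
  B: 131/255 ≈ 0.513725 > 0.04045 → ((0.513725+0.055)/1.055)^2.4 ≈ 0.226966
R_lin = 0.046665, G_lin = 0.871367, B_lin = 0.226966
L = 0.2126×R + 0.7152×G + 0.0722×B
L = 0.2126×0.046665 + 0.7152×0.871367 + 0.0722×0.226966
L ≈ 0.649510


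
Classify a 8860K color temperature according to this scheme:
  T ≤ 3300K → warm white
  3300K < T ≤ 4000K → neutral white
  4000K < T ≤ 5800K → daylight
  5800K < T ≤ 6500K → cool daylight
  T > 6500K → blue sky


Temperature: 8860K
8860K > 6500K → blue sky
Classification: blue sky


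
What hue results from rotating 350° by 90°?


New hue = (H + rotation) mod 360
New hue = (350 + 90) mod 360
= 440 mod 360
= 80°


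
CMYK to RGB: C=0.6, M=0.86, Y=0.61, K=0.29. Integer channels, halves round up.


R = 255 × (1-C) × (1-K) = 255 × 0.40 × 0.71 = 72.42 → 72
G = 255 × (1-M) × (1-K) = 255 × 0.14 × 0.71 = 25.347 → 25
B = 255 × (1-Y) × (1-K) = 255 × 0.39 × 0.71 = 70.6095 → 71
= RGB(72, 25, 71)


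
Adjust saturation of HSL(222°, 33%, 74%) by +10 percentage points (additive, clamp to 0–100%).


Original S = 33%
Adjustment = +10 percentage points
New S = 33 + (10) = 43
Clamp to [0, 100] → 43
= HSL(222°, 43%, 74%)


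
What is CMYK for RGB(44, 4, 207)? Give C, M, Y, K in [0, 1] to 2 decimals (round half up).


R'=44/255≈0.1725, G'=4/255≈0.0157, B'=207/255≈0.8118
K = 1 - max(R',G',B') = 1 - 207/255 = 48/255 = 0.18823… → 0.19
(1-R'-K)/(1-K) simplifies to (max-R)/max with max = 207:
C = (207-44)/207 = 163/207 = 0.78743… → 0.79
M = (207-4)/207 = 203/207 = 0.98067… → 0.98
Y = (207-207)/207 = 0/207 = 0 → 0.00
= CMYK(0.79, 0.98, 0.00, 0.19)


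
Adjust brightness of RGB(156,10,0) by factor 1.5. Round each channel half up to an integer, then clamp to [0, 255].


Multiply each channel by 1.5, round half up, clamp to [0, 255]
R: 156×1.5 = 234
G: 10×1.5 = 15
B: 0×1.5 = 0
= RGB(234, 15, 0)


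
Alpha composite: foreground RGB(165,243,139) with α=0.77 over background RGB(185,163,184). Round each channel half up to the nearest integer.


C = α×F + (1-α)×B, with 1-α = 0.23
R: 0.77×165 + 0.23×185 = 127.05 + 42.55 = 169.60 → 170
G: 0.77×243 + 0.23×163 = 187.11 + 37.49 = 224.60 → 225
B: 0.77×139 + 0.23×184 = 107.03 + 42.32 = 149.35 → 149
= RGB(170, 225, 149)


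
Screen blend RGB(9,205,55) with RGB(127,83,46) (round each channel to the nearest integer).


Screen: C = 255 - (255-A)×(255-B)/255, rounded to nearest integer
R: 255 - (255-9)×(255-127)/255 = 255 - 31488/255 ≈ 255 - 123.482 = 131.518 → 132
G: 255 - (255-205)×(255-83)/255 = 255 - 8600/255 ≈ 255 - 33.725 = 221.275 → 221
B: 255 - (255-55)×(255-46)/255 = 255 - 41800/255 ≈ 255 - 163.922 = 91.078 → 91
= RGB(132, 221, 91)


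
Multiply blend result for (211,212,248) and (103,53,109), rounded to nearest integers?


Multiply: C = A×B/255, rounded to nearest integer
R: 211×103/255 = 21733/255 ≈ 85.227 → 85
G: 212×53/255 = 11236/255 ≈ 44.063 → 44
B: 248×109/255 = 27032/255 ≈ 106.008 → 106
= RGB(85, 44, 106)


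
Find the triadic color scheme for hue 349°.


Triadic: equally spaced at 120° intervals
H1 = 349°
H2 = (349 + 120) mod 360 = 109°
H3 = (349 + 240) mod 360 = 229°
Triadic = 349°, 109°, 229°


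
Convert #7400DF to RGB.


74 → 116 (R)
00 → 0 (G)
DF → 223 (B)
= RGB(116, 0, 223)


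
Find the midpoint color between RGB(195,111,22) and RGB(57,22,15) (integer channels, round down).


Midpoint: each channel = ⌊(C₁+C₂)/2⌋
R: ⌊(195+57)/2⌋ = 126
G: ⌊(111+22)/2⌋ = 66
B: ⌊(22+15)/2⌋ = 18
= RGB(126, 66, 18)


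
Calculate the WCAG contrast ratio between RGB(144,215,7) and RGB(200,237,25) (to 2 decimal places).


Linearize each sRGB channel c=v/255: c/12.92 if c ≤ 0.04045 else ((c+0.055)/1.055)^2.4
L = 0.2126×R_lin + 0.7152×G_lin + 0.0722×B_lin
Color 1 (144,215,7):
  R=144: 144/255≈0.5647 > 0.04045 → ((0.5647+0.055)/1.055)^2.4 ≈ 0.27889
  G=215: 215/255≈0.8431 > 0.04045 → ((0.8431+0.055)/1.055)^2.4 ≈ 0.67954
  B=7: 7/255≈0.0275 ≤ 0.04045 → 0.0275/12.92 ≈ 0.00212
  L1 = 0.2126×0.27889 + 0.7152×0.67954 + 0.0722×0.00212 ≈ 0.54546
Color 2 (200,237,25):
  R=200: 200/255≈0.7843 > 0.04045 → ((0.7843+0.055)/1.055)^2.4 ≈ 0.57758
  G=237: 237/255≈0.9294 > 0.04045 → ((0.9294+0.055)/1.055)^2.4 ≈ 0.84687
  B=25: 25/255≈0.0980 > 0.04045 → ((0.0980+0.055)/1.055)^2.4 ≈ 0.00972
  L2 = 0.2126×0.57758 + 0.7152×0.84687 + 0.0722×0.00972 ≈ 0.72918
Lighter = 0.72918, Darker = 0.54546
Ratio = (L_lighter + 0.05) / (L_darker + 0.05)
Ratio = (0.72918 + 0.05) / (0.54546 + 0.05) = 0.77918 / 0.59546 ≈ 1.3085
Ratio ≈ 1.31:1


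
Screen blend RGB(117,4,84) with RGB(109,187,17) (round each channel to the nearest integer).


Screen: C = 255 - (255-A)×(255-B)/255, rounded to nearest integer
R: 255 - (255-117)×(255-109)/255 = 255 - 20148/255 ≈ 255 - 79.012 = 175.988 → 176
G: 255 - (255-4)×(255-187)/255 = 255 - 17068/255 ≈ 255 - 66.933 = 188.067 → 188
B: 255 - (255-84)×(255-17)/255 = 255 - 40698/255 ≈ 255 - 159.600 = 95.400 → 95
= RGB(176, 188, 95)


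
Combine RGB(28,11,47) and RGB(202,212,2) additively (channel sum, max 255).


Additive: each channel = min(255, C₁+C₂)
R: 28+202 = 230 → 230
G: 11+212 = 223 → 223
B: 47+2 = 49 → 49
= RGB(230, 223, 49)


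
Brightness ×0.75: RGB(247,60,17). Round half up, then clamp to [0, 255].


Multiply each channel by 0.75, round half up, clamp to [0, 255]
R: 247×0.75 = 185.25 → round → 185
G: 60×0.75 = 45
B: 17×0.75 = 12.75 → round → 13
= RGB(185, 45, 13)


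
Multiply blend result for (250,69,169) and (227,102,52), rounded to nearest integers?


Multiply: C = A×B/255, rounded to nearest integer
R: 250×227/255 = 56750/255 ≈ 222.549 → 223
G: 69×102/255 = 7038/255 ≈ 27.600 → 28
B: 169×52/255 = 8788/255 ≈ 34.463 → 34
= RGB(223, 28, 34)
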